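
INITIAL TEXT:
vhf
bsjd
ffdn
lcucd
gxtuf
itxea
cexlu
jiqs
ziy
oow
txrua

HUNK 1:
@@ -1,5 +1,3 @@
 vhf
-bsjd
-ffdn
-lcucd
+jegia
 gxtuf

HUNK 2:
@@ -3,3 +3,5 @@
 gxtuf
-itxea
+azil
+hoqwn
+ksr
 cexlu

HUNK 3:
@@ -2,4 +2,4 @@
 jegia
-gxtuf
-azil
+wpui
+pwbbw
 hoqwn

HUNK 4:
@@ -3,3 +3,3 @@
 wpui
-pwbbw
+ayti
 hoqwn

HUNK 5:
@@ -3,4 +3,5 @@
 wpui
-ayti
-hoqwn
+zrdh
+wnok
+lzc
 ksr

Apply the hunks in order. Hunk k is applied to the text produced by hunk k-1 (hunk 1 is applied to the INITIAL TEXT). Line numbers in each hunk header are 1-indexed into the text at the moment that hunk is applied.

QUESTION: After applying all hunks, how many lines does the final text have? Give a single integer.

Answer: 12

Derivation:
Hunk 1: at line 1 remove [bsjd,ffdn,lcucd] add [jegia] -> 9 lines: vhf jegia gxtuf itxea cexlu jiqs ziy oow txrua
Hunk 2: at line 3 remove [itxea] add [azil,hoqwn,ksr] -> 11 lines: vhf jegia gxtuf azil hoqwn ksr cexlu jiqs ziy oow txrua
Hunk 3: at line 2 remove [gxtuf,azil] add [wpui,pwbbw] -> 11 lines: vhf jegia wpui pwbbw hoqwn ksr cexlu jiqs ziy oow txrua
Hunk 4: at line 3 remove [pwbbw] add [ayti] -> 11 lines: vhf jegia wpui ayti hoqwn ksr cexlu jiqs ziy oow txrua
Hunk 5: at line 3 remove [ayti,hoqwn] add [zrdh,wnok,lzc] -> 12 lines: vhf jegia wpui zrdh wnok lzc ksr cexlu jiqs ziy oow txrua
Final line count: 12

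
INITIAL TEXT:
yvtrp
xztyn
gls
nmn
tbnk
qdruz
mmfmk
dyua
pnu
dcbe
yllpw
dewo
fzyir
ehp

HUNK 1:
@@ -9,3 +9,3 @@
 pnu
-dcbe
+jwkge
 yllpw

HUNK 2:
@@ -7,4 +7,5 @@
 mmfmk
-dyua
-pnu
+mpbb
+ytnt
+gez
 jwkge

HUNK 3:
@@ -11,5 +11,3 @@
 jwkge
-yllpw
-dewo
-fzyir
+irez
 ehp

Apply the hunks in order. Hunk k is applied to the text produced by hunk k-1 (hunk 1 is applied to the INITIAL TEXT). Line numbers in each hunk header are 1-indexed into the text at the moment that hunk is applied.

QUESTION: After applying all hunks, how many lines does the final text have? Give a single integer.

Answer: 13

Derivation:
Hunk 1: at line 9 remove [dcbe] add [jwkge] -> 14 lines: yvtrp xztyn gls nmn tbnk qdruz mmfmk dyua pnu jwkge yllpw dewo fzyir ehp
Hunk 2: at line 7 remove [dyua,pnu] add [mpbb,ytnt,gez] -> 15 lines: yvtrp xztyn gls nmn tbnk qdruz mmfmk mpbb ytnt gez jwkge yllpw dewo fzyir ehp
Hunk 3: at line 11 remove [yllpw,dewo,fzyir] add [irez] -> 13 lines: yvtrp xztyn gls nmn tbnk qdruz mmfmk mpbb ytnt gez jwkge irez ehp
Final line count: 13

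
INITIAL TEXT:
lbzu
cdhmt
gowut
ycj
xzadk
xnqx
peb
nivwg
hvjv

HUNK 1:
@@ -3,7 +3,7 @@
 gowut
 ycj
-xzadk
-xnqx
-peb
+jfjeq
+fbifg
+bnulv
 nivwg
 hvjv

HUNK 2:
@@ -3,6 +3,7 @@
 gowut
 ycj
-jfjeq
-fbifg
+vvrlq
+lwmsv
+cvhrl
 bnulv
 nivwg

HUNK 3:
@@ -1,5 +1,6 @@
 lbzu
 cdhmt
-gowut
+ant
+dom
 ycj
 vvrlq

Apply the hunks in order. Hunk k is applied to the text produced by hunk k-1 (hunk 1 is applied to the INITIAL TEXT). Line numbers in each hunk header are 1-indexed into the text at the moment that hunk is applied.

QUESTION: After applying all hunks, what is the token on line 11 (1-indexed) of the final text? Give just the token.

Hunk 1: at line 3 remove [xzadk,xnqx,peb] add [jfjeq,fbifg,bnulv] -> 9 lines: lbzu cdhmt gowut ycj jfjeq fbifg bnulv nivwg hvjv
Hunk 2: at line 3 remove [jfjeq,fbifg] add [vvrlq,lwmsv,cvhrl] -> 10 lines: lbzu cdhmt gowut ycj vvrlq lwmsv cvhrl bnulv nivwg hvjv
Hunk 3: at line 1 remove [gowut] add [ant,dom] -> 11 lines: lbzu cdhmt ant dom ycj vvrlq lwmsv cvhrl bnulv nivwg hvjv
Final line 11: hvjv

Answer: hvjv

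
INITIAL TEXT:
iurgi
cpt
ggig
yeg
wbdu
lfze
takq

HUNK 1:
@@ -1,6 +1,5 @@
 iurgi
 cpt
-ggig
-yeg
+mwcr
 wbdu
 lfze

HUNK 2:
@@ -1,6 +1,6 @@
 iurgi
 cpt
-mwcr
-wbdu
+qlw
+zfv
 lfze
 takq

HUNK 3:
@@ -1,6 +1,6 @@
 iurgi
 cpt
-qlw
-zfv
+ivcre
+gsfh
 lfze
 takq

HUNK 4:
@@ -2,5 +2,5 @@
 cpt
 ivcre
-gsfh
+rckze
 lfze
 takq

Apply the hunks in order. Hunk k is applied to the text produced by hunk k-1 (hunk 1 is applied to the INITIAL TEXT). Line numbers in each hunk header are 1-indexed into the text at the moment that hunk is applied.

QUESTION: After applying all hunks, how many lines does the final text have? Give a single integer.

Answer: 6

Derivation:
Hunk 1: at line 1 remove [ggig,yeg] add [mwcr] -> 6 lines: iurgi cpt mwcr wbdu lfze takq
Hunk 2: at line 1 remove [mwcr,wbdu] add [qlw,zfv] -> 6 lines: iurgi cpt qlw zfv lfze takq
Hunk 3: at line 1 remove [qlw,zfv] add [ivcre,gsfh] -> 6 lines: iurgi cpt ivcre gsfh lfze takq
Hunk 4: at line 2 remove [gsfh] add [rckze] -> 6 lines: iurgi cpt ivcre rckze lfze takq
Final line count: 6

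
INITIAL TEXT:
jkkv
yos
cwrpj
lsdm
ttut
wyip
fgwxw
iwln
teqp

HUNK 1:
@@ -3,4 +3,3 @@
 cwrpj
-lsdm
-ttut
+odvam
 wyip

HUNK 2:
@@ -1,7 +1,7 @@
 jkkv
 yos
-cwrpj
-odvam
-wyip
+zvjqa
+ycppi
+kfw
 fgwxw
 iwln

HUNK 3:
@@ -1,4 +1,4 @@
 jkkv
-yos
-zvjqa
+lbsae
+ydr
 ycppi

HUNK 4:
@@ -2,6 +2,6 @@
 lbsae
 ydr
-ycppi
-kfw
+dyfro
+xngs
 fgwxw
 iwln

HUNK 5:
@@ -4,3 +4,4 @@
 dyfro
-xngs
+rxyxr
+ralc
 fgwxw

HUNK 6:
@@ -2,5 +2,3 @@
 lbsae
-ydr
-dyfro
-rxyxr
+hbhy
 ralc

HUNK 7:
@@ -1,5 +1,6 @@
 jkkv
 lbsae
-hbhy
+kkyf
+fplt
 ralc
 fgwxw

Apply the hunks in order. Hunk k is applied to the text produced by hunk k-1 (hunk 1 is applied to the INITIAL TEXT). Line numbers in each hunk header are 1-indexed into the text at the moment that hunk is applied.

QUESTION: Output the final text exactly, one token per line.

Answer: jkkv
lbsae
kkyf
fplt
ralc
fgwxw
iwln
teqp

Derivation:
Hunk 1: at line 3 remove [lsdm,ttut] add [odvam] -> 8 lines: jkkv yos cwrpj odvam wyip fgwxw iwln teqp
Hunk 2: at line 1 remove [cwrpj,odvam,wyip] add [zvjqa,ycppi,kfw] -> 8 lines: jkkv yos zvjqa ycppi kfw fgwxw iwln teqp
Hunk 3: at line 1 remove [yos,zvjqa] add [lbsae,ydr] -> 8 lines: jkkv lbsae ydr ycppi kfw fgwxw iwln teqp
Hunk 4: at line 2 remove [ycppi,kfw] add [dyfro,xngs] -> 8 lines: jkkv lbsae ydr dyfro xngs fgwxw iwln teqp
Hunk 5: at line 4 remove [xngs] add [rxyxr,ralc] -> 9 lines: jkkv lbsae ydr dyfro rxyxr ralc fgwxw iwln teqp
Hunk 6: at line 2 remove [ydr,dyfro,rxyxr] add [hbhy] -> 7 lines: jkkv lbsae hbhy ralc fgwxw iwln teqp
Hunk 7: at line 1 remove [hbhy] add [kkyf,fplt] -> 8 lines: jkkv lbsae kkyf fplt ralc fgwxw iwln teqp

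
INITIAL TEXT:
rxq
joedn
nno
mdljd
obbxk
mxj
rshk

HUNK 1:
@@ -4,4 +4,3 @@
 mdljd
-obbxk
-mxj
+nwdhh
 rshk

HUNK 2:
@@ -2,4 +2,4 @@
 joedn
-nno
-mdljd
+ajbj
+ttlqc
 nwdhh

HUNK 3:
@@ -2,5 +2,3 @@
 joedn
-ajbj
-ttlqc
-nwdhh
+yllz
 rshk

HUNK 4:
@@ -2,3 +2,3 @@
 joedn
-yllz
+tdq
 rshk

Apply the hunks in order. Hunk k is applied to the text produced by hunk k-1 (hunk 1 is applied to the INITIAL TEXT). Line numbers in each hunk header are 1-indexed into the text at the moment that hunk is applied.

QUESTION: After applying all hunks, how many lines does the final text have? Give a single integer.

Hunk 1: at line 4 remove [obbxk,mxj] add [nwdhh] -> 6 lines: rxq joedn nno mdljd nwdhh rshk
Hunk 2: at line 2 remove [nno,mdljd] add [ajbj,ttlqc] -> 6 lines: rxq joedn ajbj ttlqc nwdhh rshk
Hunk 3: at line 2 remove [ajbj,ttlqc,nwdhh] add [yllz] -> 4 lines: rxq joedn yllz rshk
Hunk 4: at line 2 remove [yllz] add [tdq] -> 4 lines: rxq joedn tdq rshk
Final line count: 4

Answer: 4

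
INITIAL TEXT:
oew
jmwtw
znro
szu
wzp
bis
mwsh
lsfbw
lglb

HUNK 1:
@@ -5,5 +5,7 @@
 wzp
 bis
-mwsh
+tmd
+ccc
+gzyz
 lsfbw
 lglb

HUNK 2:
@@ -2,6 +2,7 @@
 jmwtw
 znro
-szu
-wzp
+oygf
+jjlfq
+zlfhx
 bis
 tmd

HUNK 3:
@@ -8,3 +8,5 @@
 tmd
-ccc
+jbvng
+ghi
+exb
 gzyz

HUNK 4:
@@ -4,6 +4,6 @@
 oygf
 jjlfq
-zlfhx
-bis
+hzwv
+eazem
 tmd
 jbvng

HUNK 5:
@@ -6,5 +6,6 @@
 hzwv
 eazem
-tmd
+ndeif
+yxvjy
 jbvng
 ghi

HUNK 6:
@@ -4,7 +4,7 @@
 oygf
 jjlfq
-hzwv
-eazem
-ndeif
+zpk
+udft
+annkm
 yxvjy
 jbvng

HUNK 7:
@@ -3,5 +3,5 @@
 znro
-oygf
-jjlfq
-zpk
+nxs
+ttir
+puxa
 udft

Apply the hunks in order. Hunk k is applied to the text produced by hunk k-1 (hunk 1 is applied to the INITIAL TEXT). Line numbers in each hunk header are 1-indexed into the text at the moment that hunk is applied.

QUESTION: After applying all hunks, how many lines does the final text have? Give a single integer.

Answer: 15

Derivation:
Hunk 1: at line 5 remove [mwsh] add [tmd,ccc,gzyz] -> 11 lines: oew jmwtw znro szu wzp bis tmd ccc gzyz lsfbw lglb
Hunk 2: at line 2 remove [szu,wzp] add [oygf,jjlfq,zlfhx] -> 12 lines: oew jmwtw znro oygf jjlfq zlfhx bis tmd ccc gzyz lsfbw lglb
Hunk 3: at line 8 remove [ccc] add [jbvng,ghi,exb] -> 14 lines: oew jmwtw znro oygf jjlfq zlfhx bis tmd jbvng ghi exb gzyz lsfbw lglb
Hunk 4: at line 4 remove [zlfhx,bis] add [hzwv,eazem] -> 14 lines: oew jmwtw znro oygf jjlfq hzwv eazem tmd jbvng ghi exb gzyz lsfbw lglb
Hunk 5: at line 6 remove [tmd] add [ndeif,yxvjy] -> 15 lines: oew jmwtw znro oygf jjlfq hzwv eazem ndeif yxvjy jbvng ghi exb gzyz lsfbw lglb
Hunk 6: at line 4 remove [hzwv,eazem,ndeif] add [zpk,udft,annkm] -> 15 lines: oew jmwtw znro oygf jjlfq zpk udft annkm yxvjy jbvng ghi exb gzyz lsfbw lglb
Hunk 7: at line 3 remove [oygf,jjlfq,zpk] add [nxs,ttir,puxa] -> 15 lines: oew jmwtw znro nxs ttir puxa udft annkm yxvjy jbvng ghi exb gzyz lsfbw lglb
Final line count: 15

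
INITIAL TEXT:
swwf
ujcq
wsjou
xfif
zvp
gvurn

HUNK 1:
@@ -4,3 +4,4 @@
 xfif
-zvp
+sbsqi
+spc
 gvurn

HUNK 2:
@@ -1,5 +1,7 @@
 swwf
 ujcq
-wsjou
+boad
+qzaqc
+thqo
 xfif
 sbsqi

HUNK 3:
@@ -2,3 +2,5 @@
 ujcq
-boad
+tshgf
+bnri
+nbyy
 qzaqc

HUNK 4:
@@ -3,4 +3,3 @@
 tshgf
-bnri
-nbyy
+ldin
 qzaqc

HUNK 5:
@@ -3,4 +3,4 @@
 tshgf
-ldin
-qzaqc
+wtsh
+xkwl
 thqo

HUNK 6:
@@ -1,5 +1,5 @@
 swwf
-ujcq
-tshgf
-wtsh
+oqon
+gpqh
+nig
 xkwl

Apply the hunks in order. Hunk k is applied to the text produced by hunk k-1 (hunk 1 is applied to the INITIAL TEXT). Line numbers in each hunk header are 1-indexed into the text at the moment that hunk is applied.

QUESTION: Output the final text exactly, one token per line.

Answer: swwf
oqon
gpqh
nig
xkwl
thqo
xfif
sbsqi
spc
gvurn

Derivation:
Hunk 1: at line 4 remove [zvp] add [sbsqi,spc] -> 7 lines: swwf ujcq wsjou xfif sbsqi spc gvurn
Hunk 2: at line 1 remove [wsjou] add [boad,qzaqc,thqo] -> 9 lines: swwf ujcq boad qzaqc thqo xfif sbsqi spc gvurn
Hunk 3: at line 2 remove [boad] add [tshgf,bnri,nbyy] -> 11 lines: swwf ujcq tshgf bnri nbyy qzaqc thqo xfif sbsqi spc gvurn
Hunk 4: at line 3 remove [bnri,nbyy] add [ldin] -> 10 lines: swwf ujcq tshgf ldin qzaqc thqo xfif sbsqi spc gvurn
Hunk 5: at line 3 remove [ldin,qzaqc] add [wtsh,xkwl] -> 10 lines: swwf ujcq tshgf wtsh xkwl thqo xfif sbsqi spc gvurn
Hunk 6: at line 1 remove [ujcq,tshgf,wtsh] add [oqon,gpqh,nig] -> 10 lines: swwf oqon gpqh nig xkwl thqo xfif sbsqi spc gvurn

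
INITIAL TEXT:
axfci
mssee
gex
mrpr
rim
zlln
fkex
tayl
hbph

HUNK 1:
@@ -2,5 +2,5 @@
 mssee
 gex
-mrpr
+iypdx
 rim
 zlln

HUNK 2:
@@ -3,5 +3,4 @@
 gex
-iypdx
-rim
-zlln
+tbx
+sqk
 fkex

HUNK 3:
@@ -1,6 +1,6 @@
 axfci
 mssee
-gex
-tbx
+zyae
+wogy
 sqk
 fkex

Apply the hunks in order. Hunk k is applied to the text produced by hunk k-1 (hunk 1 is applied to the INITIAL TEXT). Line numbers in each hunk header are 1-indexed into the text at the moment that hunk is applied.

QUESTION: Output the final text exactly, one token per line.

Hunk 1: at line 2 remove [mrpr] add [iypdx] -> 9 lines: axfci mssee gex iypdx rim zlln fkex tayl hbph
Hunk 2: at line 3 remove [iypdx,rim,zlln] add [tbx,sqk] -> 8 lines: axfci mssee gex tbx sqk fkex tayl hbph
Hunk 3: at line 1 remove [gex,tbx] add [zyae,wogy] -> 8 lines: axfci mssee zyae wogy sqk fkex tayl hbph

Answer: axfci
mssee
zyae
wogy
sqk
fkex
tayl
hbph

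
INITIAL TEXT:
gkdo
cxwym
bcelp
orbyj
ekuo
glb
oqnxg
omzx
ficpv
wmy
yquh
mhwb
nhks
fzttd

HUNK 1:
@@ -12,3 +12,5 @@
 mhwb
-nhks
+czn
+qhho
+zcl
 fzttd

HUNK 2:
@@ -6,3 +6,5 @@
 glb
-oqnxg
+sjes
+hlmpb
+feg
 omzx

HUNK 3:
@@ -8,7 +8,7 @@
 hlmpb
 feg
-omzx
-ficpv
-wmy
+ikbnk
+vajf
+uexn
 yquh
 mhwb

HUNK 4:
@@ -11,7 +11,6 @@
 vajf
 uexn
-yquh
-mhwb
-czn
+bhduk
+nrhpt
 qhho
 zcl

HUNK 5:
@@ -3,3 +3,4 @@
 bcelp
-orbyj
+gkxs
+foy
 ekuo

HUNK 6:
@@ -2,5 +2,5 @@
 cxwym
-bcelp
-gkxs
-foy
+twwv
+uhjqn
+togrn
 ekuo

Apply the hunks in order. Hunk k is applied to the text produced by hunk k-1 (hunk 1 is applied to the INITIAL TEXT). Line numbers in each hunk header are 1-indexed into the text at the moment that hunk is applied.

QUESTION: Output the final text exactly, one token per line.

Answer: gkdo
cxwym
twwv
uhjqn
togrn
ekuo
glb
sjes
hlmpb
feg
ikbnk
vajf
uexn
bhduk
nrhpt
qhho
zcl
fzttd

Derivation:
Hunk 1: at line 12 remove [nhks] add [czn,qhho,zcl] -> 16 lines: gkdo cxwym bcelp orbyj ekuo glb oqnxg omzx ficpv wmy yquh mhwb czn qhho zcl fzttd
Hunk 2: at line 6 remove [oqnxg] add [sjes,hlmpb,feg] -> 18 lines: gkdo cxwym bcelp orbyj ekuo glb sjes hlmpb feg omzx ficpv wmy yquh mhwb czn qhho zcl fzttd
Hunk 3: at line 8 remove [omzx,ficpv,wmy] add [ikbnk,vajf,uexn] -> 18 lines: gkdo cxwym bcelp orbyj ekuo glb sjes hlmpb feg ikbnk vajf uexn yquh mhwb czn qhho zcl fzttd
Hunk 4: at line 11 remove [yquh,mhwb,czn] add [bhduk,nrhpt] -> 17 lines: gkdo cxwym bcelp orbyj ekuo glb sjes hlmpb feg ikbnk vajf uexn bhduk nrhpt qhho zcl fzttd
Hunk 5: at line 3 remove [orbyj] add [gkxs,foy] -> 18 lines: gkdo cxwym bcelp gkxs foy ekuo glb sjes hlmpb feg ikbnk vajf uexn bhduk nrhpt qhho zcl fzttd
Hunk 6: at line 2 remove [bcelp,gkxs,foy] add [twwv,uhjqn,togrn] -> 18 lines: gkdo cxwym twwv uhjqn togrn ekuo glb sjes hlmpb feg ikbnk vajf uexn bhduk nrhpt qhho zcl fzttd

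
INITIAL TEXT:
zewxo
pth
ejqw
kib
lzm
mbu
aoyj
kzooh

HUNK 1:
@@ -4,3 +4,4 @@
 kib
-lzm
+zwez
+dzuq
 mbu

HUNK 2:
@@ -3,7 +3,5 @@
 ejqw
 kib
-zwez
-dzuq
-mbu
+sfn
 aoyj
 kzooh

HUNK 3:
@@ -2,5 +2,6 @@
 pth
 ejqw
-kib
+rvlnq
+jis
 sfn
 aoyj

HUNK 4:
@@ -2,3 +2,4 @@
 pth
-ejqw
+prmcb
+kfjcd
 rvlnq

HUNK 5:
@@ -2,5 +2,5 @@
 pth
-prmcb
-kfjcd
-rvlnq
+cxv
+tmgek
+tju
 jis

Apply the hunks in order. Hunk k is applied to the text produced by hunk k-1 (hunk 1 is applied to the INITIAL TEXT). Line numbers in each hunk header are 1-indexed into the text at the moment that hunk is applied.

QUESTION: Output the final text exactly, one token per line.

Hunk 1: at line 4 remove [lzm] add [zwez,dzuq] -> 9 lines: zewxo pth ejqw kib zwez dzuq mbu aoyj kzooh
Hunk 2: at line 3 remove [zwez,dzuq,mbu] add [sfn] -> 7 lines: zewxo pth ejqw kib sfn aoyj kzooh
Hunk 3: at line 2 remove [kib] add [rvlnq,jis] -> 8 lines: zewxo pth ejqw rvlnq jis sfn aoyj kzooh
Hunk 4: at line 2 remove [ejqw] add [prmcb,kfjcd] -> 9 lines: zewxo pth prmcb kfjcd rvlnq jis sfn aoyj kzooh
Hunk 5: at line 2 remove [prmcb,kfjcd,rvlnq] add [cxv,tmgek,tju] -> 9 lines: zewxo pth cxv tmgek tju jis sfn aoyj kzooh

Answer: zewxo
pth
cxv
tmgek
tju
jis
sfn
aoyj
kzooh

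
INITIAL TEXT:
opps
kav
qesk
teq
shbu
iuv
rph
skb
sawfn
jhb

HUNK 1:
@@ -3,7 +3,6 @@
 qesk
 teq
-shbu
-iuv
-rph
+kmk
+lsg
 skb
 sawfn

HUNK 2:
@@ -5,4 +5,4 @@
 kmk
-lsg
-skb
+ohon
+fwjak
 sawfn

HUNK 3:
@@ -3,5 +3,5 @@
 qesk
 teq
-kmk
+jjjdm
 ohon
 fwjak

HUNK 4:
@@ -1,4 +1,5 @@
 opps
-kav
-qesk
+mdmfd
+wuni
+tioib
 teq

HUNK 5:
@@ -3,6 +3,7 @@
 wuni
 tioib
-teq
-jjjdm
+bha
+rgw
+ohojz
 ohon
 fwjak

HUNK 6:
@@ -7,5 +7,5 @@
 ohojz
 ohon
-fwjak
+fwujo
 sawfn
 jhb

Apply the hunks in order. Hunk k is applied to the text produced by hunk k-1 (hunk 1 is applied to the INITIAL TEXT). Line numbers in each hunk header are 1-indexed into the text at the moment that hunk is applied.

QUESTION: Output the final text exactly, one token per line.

Hunk 1: at line 3 remove [shbu,iuv,rph] add [kmk,lsg] -> 9 lines: opps kav qesk teq kmk lsg skb sawfn jhb
Hunk 2: at line 5 remove [lsg,skb] add [ohon,fwjak] -> 9 lines: opps kav qesk teq kmk ohon fwjak sawfn jhb
Hunk 3: at line 3 remove [kmk] add [jjjdm] -> 9 lines: opps kav qesk teq jjjdm ohon fwjak sawfn jhb
Hunk 4: at line 1 remove [kav,qesk] add [mdmfd,wuni,tioib] -> 10 lines: opps mdmfd wuni tioib teq jjjdm ohon fwjak sawfn jhb
Hunk 5: at line 3 remove [teq,jjjdm] add [bha,rgw,ohojz] -> 11 lines: opps mdmfd wuni tioib bha rgw ohojz ohon fwjak sawfn jhb
Hunk 6: at line 7 remove [fwjak] add [fwujo] -> 11 lines: opps mdmfd wuni tioib bha rgw ohojz ohon fwujo sawfn jhb

Answer: opps
mdmfd
wuni
tioib
bha
rgw
ohojz
ohon
fwujo
sawfn
jhb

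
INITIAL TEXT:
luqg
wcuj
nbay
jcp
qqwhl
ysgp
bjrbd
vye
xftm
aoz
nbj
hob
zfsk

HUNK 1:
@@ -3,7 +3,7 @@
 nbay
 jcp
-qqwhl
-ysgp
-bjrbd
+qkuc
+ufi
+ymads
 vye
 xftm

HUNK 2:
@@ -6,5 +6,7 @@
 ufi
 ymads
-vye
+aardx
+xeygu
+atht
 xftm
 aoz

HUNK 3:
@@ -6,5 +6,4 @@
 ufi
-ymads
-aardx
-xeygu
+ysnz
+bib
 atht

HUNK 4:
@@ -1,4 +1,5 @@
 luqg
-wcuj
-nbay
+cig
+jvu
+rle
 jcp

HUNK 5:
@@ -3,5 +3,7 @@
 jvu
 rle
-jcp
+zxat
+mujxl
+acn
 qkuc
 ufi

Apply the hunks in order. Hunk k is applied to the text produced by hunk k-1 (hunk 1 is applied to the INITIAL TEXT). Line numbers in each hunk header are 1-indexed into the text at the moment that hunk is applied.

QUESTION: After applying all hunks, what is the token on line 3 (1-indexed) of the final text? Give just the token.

Answer: jvu

Derivation:
Hunk 1: at line 3 remove [qqwhl,ysgp,bjrbd] add [qkuc,ufi,ymads] -> 13 lines: luqg wcuj nbay jcp qkuc ufi ymads vye xftm aoz nbj hob zfsk
Hunk 2: at line 6 remove [vye] add [aardx,xeygu,atht] -> 15 lines: luqg wcuj nbay jcp qkuc ufi ymads aardx xeygu atht xftm aoz nbj hob zfsk
Hunk 3: at line 6 remove [ymads,aardx,xeygu] add [ysnz,bib] -> 14 lines: luqg wcuj nbay jcp qkuc ufi ysnz bib atht xftm aoz nbj hob zfsk
Hunk 4: at line 1 remove [wcuj,nbay] add [cig,jvu,rle] -> 15 lines: luqg cig jvu rle jcp qkuc ufi ysnz bib atht xftm aoz nbj hob zfsk
Hunk 5: at line 3 remove [jcp] add [zxat,mujxl,acn] -> 17 lines: luqg cig jvu rle zxat mujxl acn qkuc ufi ysnz bib atht xftm aoz nbj hob zfsk
Final line 3: jvu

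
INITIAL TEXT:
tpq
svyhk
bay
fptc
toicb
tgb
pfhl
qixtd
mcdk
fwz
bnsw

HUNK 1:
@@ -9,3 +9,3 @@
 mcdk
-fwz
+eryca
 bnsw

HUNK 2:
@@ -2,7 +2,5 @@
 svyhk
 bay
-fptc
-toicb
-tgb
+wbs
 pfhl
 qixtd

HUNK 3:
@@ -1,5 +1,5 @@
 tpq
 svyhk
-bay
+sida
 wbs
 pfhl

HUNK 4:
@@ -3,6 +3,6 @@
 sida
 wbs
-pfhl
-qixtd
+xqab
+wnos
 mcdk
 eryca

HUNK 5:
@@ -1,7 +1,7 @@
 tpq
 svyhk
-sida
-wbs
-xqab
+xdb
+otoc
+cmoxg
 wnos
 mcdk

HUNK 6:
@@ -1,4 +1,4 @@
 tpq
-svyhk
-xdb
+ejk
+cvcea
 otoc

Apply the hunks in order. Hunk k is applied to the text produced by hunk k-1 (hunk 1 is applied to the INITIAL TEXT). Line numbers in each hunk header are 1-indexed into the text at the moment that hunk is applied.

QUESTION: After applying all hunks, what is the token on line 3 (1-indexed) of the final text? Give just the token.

Answer: cvcea

Derivation:
Hunk 1: at line 9 remove [fwz] add [eryca] -> 11 lines: tpq svyhk bay fptc toicb tgb pfhl qixtd mcdk eryca bnsw
Hunk 2: at line 2 remove [fptc,toicb,tgb] add [wbs] -> 9 lines: tpq svyhk bay wbs pfhl qixtd mcdk eryca bnsw
Hunk 3: at line 1 remove [bay] add [sida] -> 9 lines: tpq svyhk sida wbs pfhl qixtd mcdk eryca bnsw
Hunk 4: at line 3 remove [pfhl,qixtd] add [xqab,wnos] -> 9 lines: tpq svyhk sida wbs xqab wnos mcdk eryca bnsw
Hunk 5: at line 1 remove [sida,wbs,xqab] add [xdb,otoc,cmoxg] -> 9 lines: tpq svyhk xdb otoc cmoxg wnos mcdk eryca bnsw
Hunk 6: at line 1 remove [svyhk,xdb] add [ejk,cvcea] -> 9 lines: tpq ejk cvcea otoc cmoxg wnos mcdk eryca bnsw
Final line 3: cvcea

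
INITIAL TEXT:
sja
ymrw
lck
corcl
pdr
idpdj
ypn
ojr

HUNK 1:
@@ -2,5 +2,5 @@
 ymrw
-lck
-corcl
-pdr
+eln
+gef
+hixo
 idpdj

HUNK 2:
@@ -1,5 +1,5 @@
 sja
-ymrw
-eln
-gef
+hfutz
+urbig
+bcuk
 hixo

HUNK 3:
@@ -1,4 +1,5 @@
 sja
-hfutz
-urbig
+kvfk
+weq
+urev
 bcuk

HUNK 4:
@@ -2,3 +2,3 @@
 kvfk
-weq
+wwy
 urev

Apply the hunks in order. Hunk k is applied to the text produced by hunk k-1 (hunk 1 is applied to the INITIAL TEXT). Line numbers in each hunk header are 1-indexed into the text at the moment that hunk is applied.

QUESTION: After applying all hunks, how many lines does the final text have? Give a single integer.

Hunk 1: at line 2 remove [lck,corcl,pdr] add [eln,gef,hixo] -> 8 lines: sja ymrw eln gef hixo idpdj ypn ojr
Hunk 2: at line 1 remove [ymrw,eln,gef] add [hfutz,urbig,bcuk] -> 8 lines: sja hfutz urbig bcuk hixo idpdj ypn ojr
Hunk 3: at line 1 remove [hfutz,urbig] add [kvfk,weq,urev] -> 9 lines: sja kvfk weq urev bcuk hixo idpdj ypn ojr
Hunk 4: at line 2 remove [weq] add [wwy] -> 9 lines: sja kvfk wwy urev bcuk hixo idpdj ypn ojr
Final line count: 9

Answer: 9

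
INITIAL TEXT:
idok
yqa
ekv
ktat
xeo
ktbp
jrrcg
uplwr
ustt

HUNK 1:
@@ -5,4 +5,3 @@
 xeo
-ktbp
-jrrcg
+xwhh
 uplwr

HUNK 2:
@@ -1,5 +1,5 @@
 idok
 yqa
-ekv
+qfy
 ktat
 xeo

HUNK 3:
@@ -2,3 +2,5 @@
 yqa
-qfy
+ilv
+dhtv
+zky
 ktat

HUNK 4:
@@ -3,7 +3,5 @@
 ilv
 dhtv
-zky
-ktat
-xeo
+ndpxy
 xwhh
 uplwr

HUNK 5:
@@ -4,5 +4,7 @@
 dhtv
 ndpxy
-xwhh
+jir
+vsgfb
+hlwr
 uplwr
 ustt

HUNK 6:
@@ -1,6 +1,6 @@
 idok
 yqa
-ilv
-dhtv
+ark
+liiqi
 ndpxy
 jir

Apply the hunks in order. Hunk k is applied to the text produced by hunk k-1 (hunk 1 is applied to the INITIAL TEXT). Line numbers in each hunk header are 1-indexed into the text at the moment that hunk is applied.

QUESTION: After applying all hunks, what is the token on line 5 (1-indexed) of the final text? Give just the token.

Hunk 1: at line 5 remove [ktbp,jrrcg] add [xwhh] -> 8 lines: idok yqa ekv ktat xeo xwhh uplwr ustt
Hunk 2: at line 1 remove [ekv] add [qfy] -> 8 lines: idok yqa qfy ktat xeo xwhh uplwr ustt
Hunk 3: at line 2 remove [qfy] add [ilv,dhtv,zky] -> 10 lines: idok yqa ilv dhtv zky ktat xeo xwhh uplwr ustt
Hunk 4: at line 3 remove [zky,ktat,xeo] add [ndpxy] -> 8 lines: idok yqa ilv dhtv ndpxy xwhh uplwr ustt
Hunk 5: at line 4 remove [xwhh] add [jir,vsgfb,hlwr] -> 10 lines: idok yqa ilv dhtv ndpxy jir vsgfb hlwr uplwr ustt
Hunk 6: at line 1 remove [ilv,dhtv] add [ark,liiqi] -> 10 lines: idok yqa ark liiqi ndpxy jir vsgfb hlwr uplwr ustt
Final line 5: ndpxy

Answer: ndpxy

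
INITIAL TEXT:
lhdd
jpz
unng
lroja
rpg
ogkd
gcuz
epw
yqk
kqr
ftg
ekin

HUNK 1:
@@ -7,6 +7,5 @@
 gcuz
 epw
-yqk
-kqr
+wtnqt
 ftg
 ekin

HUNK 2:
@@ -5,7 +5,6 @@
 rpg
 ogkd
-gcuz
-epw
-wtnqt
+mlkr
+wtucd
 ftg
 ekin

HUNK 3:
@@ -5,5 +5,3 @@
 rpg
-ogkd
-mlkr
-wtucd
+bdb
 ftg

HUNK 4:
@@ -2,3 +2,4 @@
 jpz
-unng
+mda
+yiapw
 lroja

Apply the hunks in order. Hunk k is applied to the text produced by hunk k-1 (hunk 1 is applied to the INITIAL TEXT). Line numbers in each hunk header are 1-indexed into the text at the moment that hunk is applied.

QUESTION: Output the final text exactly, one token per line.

Answer: lhdd
jpz
mda
yiapw
lroja
rpg
bdb
ftg
ekin

Derivation:
Hunk 1: at line 7 remove [yqk,kqr] add [wtnqt] -> 11 lines: lhdd jpz unng lroja rpg ogkd gcuz epw wtnqt ftg ekin
Hunk 2: at line 5 remove [gcuz,epw,wtnqt] add [mlkr,wtucd] -> 10 lines: lhdd jpz unng lroja rpg ogkd mlkr wtucd ftg ekin
Hunk 3: at line 5 remove [ogkd,mlkr,wtucd] add [bdb] -> 8 lines: lhdd jpz unng lroja rpg bdb ftg ekin
Hunk 4: at line 2 remove [unng] add [mda,yiapw] -> 9 lines: lhdd jpz mda yiapw lroja rpg bdb ftg ekin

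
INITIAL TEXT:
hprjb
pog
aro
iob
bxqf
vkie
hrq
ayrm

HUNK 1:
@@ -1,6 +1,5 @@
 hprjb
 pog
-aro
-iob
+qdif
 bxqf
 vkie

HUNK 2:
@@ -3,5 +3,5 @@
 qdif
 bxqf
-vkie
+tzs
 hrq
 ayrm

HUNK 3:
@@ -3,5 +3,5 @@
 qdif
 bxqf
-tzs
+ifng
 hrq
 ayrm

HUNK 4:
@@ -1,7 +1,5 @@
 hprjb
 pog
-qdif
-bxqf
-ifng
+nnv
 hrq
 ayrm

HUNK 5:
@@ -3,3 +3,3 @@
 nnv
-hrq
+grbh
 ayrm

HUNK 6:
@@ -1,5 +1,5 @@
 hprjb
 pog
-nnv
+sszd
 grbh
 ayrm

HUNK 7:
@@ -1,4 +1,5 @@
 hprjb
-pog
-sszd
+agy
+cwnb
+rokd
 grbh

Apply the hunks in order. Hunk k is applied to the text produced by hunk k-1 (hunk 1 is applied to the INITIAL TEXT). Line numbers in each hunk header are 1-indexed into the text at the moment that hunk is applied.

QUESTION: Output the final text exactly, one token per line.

Hunk 1: at line 1 remove [aro,iob] add [qdif] -> 7 lines: hprjb pog qdif bxqf vkie hrq ayrm
Hunk 2: at line 3 remove [vkie] add [tzs] -> 7 lines: hprjb pog qdif bxqf tzs hrq ayrm
Hunk 3: at line 3 remove [tzs] add [ifng] -> 7 lines: hprjb pog qdif bxqf ifng hrq ayrm
Hunk 4: at line 1 remove [qdif,bxqf,ifng] add [nnv] -> 5 lines: hprjb pog nnv hrq ayrm
Hunk 5: at line 3 remove [hrq] add [grbh] -> 5 lines: hprjb pog nnv grbh ayrm
Hunk 6: at line 1 remove [nnv] add [sszd] -> 5 lines: hprjb pog sszd grbh ayrm
Hunk 7: at line 1 remove [pog,sszd] add [agy,cwnb,rokd] -> 6 lines: hprjb agy cwnb rokd grbh ayrm

Answer: hprjb
agy
cwnb
rokd
grbh
ayrm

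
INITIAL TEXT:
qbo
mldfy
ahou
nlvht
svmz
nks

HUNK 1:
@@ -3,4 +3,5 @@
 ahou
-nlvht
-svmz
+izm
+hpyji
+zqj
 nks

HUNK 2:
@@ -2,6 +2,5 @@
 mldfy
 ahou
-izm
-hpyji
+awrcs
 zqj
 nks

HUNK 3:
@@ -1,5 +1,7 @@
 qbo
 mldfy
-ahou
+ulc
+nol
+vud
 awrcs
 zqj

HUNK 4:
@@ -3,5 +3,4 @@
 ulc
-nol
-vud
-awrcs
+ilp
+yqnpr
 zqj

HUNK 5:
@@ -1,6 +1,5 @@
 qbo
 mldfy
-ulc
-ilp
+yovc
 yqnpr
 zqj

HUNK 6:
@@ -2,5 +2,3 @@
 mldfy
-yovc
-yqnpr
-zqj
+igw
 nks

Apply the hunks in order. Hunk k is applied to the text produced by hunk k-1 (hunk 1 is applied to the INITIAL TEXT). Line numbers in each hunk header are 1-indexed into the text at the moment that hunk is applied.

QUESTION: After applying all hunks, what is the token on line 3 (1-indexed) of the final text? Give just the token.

Answer: igw

Derivation:
Hunk 1: at line 3 remove [nlvht,svmz] add [izm,hpyji,zqj] -> 7 lines: qbo mldfy ahou izm hpyji zqj nks
Hunk 2: at line 2 remove [izm,hpyji] add [awrcs] -> 6 lines: qbo mldfy ahou awrcs zqj nks
Hunk 3: at line 1 remove [ahou] add [ulc,nol,vud] -> 8 lines: qbo mldfy ulc nol vud awrcs zqj nks
Hunk 4: at line 3 remove [nol,vud,awrcs] add [ilp,yqnpr] -> 7 lines: qbo mldfy ulc ilp yqnpr zqj nks
Hunk 5: at line 1 remove [ulc,ilp] add [yovc] -> 6 lines: qbo mldfy yovc yqnpr zqj nks
Hunk 6: at line 2 remove [yovc,yqnpr,zqj] add [igw] -> 4 lines: qbo mldfy igw nks
Final line 3: igw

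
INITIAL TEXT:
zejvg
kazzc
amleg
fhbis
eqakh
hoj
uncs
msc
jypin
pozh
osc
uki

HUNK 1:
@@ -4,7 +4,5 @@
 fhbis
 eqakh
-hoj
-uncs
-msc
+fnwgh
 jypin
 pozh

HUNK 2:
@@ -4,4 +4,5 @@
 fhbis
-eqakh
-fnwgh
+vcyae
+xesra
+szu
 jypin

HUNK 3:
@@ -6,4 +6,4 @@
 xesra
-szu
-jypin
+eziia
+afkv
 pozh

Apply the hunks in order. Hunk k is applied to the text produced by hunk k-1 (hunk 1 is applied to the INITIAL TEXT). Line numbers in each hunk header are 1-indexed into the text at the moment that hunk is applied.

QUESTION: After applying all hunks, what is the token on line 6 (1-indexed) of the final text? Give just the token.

Answer: xesra

Derivation:
Hunk 1: at line 4 remove [hoj,uncs,msc] add [fnwgh] -> 10 lines: zejvg kazzc amleg fhbis eqakh fnwgh jypin pozh osc uki
Hunk 2: at line 4 remove [eqakh,fnwgh] add [vcyae,xesra,szu] -> 11 lines: zejvg kazzc amleg fhbis vcyae xesra szu jypin pozh osc uki
Hunk 3: at line 6 remove [szu,jypin] add [eziia,afkv] -> 11 lines: zejvg kazzc amleg fhbis vcyae xesra eziia afkv pozh osc uki
Final line 6: xesra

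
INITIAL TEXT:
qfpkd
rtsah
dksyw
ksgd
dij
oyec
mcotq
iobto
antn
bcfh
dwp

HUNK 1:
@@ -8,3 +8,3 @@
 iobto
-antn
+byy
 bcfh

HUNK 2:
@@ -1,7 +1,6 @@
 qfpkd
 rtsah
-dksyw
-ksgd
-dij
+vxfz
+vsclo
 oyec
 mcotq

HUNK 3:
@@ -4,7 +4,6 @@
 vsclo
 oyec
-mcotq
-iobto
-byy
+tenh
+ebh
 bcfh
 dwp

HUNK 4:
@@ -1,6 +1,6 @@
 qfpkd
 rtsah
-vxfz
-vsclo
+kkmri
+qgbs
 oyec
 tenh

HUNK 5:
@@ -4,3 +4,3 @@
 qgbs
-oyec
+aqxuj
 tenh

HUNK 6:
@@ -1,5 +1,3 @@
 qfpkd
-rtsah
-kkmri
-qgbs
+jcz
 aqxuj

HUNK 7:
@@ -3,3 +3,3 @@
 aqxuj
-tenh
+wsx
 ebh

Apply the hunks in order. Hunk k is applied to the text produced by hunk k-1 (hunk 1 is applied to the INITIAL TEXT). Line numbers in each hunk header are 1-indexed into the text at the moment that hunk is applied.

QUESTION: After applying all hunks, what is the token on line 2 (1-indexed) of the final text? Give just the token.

Hunk 1: at line 8 remove [antn] add [byy] -> 11 lines: qfpkd rtsah dksyw ksgd dij oyec mcotq iobto byy bcfh dwp
Hunk 2: at line 1 remove [dksyw,ksgd,dij] add [vxfz,vsclo] -> 10 lines: qfpkd rtsah vxfz vsclo oyec mcotq iobto byy bcfh dwp
Hunk 3: at line 4 remove [mcotq,iobto,byy] add [tenh,ebh] -> 9 lines: qfpkd rtsah vxfz vsclo oyec tenh ebh bcfh dwp
Hunk 4: at line 1 remove [vxfz,vsclo] add [kkmri,qgbs] -> 9 lines: qfpkd rtsah kkmri qgbs oyec tenh ebh bcfh dwp
Hunk 5: at line 4 remove [oyec] add [aqxuj] -> 9 lines: qfpkd rtsah kkmri qgbs aqxuj tenh ebh bcfh dwp
Hunk 6: at line 1 remove [rtsah,kkmri,qgbs] add [jcz] -> 7 lines: qfpkd jcz aqxuj tenh ebh bcfh dwp
Hunk 7: at line 3 remove [tenh] add [wsx] -> 7 lines: qfpkd jcz aqxuj wsx ebh bcfh dwp
Final line 2: jcz

Answer: jcz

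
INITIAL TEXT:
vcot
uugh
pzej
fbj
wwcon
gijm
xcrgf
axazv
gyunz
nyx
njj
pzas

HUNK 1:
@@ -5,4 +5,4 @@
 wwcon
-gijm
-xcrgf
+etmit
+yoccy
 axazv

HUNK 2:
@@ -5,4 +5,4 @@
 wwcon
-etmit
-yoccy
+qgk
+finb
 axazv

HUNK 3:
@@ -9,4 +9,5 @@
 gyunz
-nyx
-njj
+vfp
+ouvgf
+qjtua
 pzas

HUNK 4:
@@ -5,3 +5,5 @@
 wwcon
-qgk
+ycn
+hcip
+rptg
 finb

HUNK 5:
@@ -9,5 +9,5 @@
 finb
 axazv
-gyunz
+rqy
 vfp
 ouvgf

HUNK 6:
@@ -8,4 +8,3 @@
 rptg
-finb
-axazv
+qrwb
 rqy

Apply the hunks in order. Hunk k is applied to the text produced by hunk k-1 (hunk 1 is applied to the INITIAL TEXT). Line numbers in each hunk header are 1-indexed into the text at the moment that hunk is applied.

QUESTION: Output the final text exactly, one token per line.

Answer: vcot
uugh
pzej
fbj
wwcon
ycn
hcip
rptg
qrwb
rqy
vfp
ouvgf
qjtua
pzas

Derivation:
Hunk 1: at line 5 remove [gijm,xcrgf] add [etmit,yoccy] -> 12 lines: vcot uugh pzej fbj wwcon etmit yoccy axazv gyunz nyx njj pzas
Hunk 2: at line 5 remove [etmit,yoccy] add [qgk,finb] -> 12 lines: vcot uugh pzej fbj wwcon qgk finb axazv gyunz nyx njj pzas
Hunk 3: at line 9 remove [nyx,njj] add [vfp,ouvgf,qjtua] -> 13 lines: vcot uugh pzej fbj wwcon qgk finb axazv gyunz vfp ouvgf qjtua pzas
Hunk 4: at line 5 remove [qgk] add [ycn,hcip,rptg] -> 15 lines: vcot uugh pzej fbj wwcon ycn hcip rptg finb axazv gyunz vfp ouvgf qjtua pzas
Hunk 5: at line 9 remove [gyunz] add [rqy] -> 15 lines: vcot uugh pzej fbj wwcon ycn hcip rptg finb axazv rqy vfp ouvgf qjtua pzas
Hunk 6: at line 8 remove [finb,axazv] add [qrwb] -> 14 lines: vcot uugh pzej fbj wwcon ycn hcip rptg qrwb rqy vfp ouvgf qjtua pzas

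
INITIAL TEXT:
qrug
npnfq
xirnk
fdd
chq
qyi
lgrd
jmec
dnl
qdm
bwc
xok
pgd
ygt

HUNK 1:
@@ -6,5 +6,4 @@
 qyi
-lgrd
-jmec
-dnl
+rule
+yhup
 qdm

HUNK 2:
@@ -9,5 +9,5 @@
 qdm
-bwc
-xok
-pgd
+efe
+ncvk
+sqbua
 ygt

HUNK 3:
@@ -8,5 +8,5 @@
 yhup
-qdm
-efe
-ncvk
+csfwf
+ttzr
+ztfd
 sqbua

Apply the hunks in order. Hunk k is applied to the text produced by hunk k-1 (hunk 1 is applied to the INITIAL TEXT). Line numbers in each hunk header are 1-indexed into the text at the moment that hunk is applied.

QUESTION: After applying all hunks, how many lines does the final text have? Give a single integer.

Hunk 1: at line 6 remove [lgrd,jmec,dnl] add [rule,yhup] -> 13 lines: qrug npnfq xirnk fdd chq qyi rule yhup qdm bwc xok pgd ygt
Hunk 2: at line 9 remove [bwc,xok,pgd] add [efe,ncvk,sqbua] -> 13 lines: qrug npnfq xirnk fdd chq qyi rule yhup qdm efe ncvk sqbua ygt
Hunk 3: at line 8 remove [qdm,efe,ncvk] add [csfwf,ttzr,ztfd] -> 13 lines: qrug npnfq xirnk fdd chq qyi rule yhup csfwf ttzr ztfd sqbua ygt
Final line count: 13

Answer: 13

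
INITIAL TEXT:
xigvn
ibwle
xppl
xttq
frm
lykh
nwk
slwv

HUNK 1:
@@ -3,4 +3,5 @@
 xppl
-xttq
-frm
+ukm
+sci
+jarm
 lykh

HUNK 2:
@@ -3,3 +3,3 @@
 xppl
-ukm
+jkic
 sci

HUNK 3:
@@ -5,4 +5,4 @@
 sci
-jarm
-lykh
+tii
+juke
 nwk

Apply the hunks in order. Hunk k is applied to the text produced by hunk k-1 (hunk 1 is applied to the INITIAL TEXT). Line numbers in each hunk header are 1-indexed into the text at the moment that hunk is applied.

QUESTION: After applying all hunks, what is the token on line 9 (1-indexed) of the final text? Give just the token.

Answer: slwv

Derivation:
Hunk 1: at line 3 remove [xttq,frm] add [ukm,sci,jarm] -> 9 lines: xigvn ibwle xppl ukm sci jarm lykh nwk slwv
Hunk 2: at line 3 remove [ukm] add [jkic] -> 9 lines: xigvn ibwle xppl jkic sci jarm lykh nwk slwv
Hunk 3: at line 5 remove [jarm,lykh] add [tii,juke] -> 9 lines: xigvn ibwle xppl jkic sci tii juke nwk slwv
Final line 9: slwv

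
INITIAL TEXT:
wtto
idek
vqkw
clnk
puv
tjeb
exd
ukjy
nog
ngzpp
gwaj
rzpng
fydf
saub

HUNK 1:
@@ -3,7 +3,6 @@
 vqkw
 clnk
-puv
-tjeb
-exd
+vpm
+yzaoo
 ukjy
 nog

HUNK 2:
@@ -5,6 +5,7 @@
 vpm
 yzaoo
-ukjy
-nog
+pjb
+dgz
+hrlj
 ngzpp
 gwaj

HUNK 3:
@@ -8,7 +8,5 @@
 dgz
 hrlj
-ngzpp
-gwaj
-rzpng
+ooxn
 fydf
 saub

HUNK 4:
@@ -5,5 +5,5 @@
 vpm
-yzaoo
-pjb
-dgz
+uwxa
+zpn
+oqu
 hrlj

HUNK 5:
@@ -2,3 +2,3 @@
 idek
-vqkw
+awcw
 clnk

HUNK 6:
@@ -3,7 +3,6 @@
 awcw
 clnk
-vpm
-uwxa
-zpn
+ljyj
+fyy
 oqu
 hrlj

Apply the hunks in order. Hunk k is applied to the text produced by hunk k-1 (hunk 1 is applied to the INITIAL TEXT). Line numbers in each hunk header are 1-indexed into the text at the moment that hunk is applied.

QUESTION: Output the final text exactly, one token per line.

Answer: wtto
idek
awcw
clnk
ljyj
fyy
oqu
hrlj
ooxn
fydf
saub

Derivation:
Hunk 1: at line 3 remove [puv,tjeb,exd] add [vpm,yzaoo] -> 13 lines: wtto idek vqkw clnk vpm yzaoo ukjy nog ngzpp gwaj rzpng fydf saub
Hunk 2: at line 5 remove [ukjy,nog] add [pjb,dgz,hrlj] -> 14 lines: wtto idek vqkw clnk vpm yzaoo pjb dgz hrlj ngzpp gwaj rzpng fydf saub
Hunk 3: at line 8 remove [ngzpp,gwaj,rzpng] add [ooxn] -> 12 lines: wtto idek vqkw clnk vpm yzaoo pjb dgz hrlj ooxn fydf saub
Hunk 4: at line 5 remove [yzaoo,pjb,dgz] add [uwxa,zpn,oqu] -> 12 lines: wtto idek vqkw clnk vpm uwxa zpn oqu hrlj ooxn fydf saub
Hunk 5: at line 2 remove [vqkw] add [awcw] -> 12 lines: wtto idek awcw clnk vpm uwxa zpn oqu hrlj ooxn fydf saub
Hunk 6: at line 3 remove [vpm,uwxa,zpn] add [ljyj,fyy] -> 11 lines: wtto idek awcw clnk ljyj fyy oqu hrlj ooxn fydf saub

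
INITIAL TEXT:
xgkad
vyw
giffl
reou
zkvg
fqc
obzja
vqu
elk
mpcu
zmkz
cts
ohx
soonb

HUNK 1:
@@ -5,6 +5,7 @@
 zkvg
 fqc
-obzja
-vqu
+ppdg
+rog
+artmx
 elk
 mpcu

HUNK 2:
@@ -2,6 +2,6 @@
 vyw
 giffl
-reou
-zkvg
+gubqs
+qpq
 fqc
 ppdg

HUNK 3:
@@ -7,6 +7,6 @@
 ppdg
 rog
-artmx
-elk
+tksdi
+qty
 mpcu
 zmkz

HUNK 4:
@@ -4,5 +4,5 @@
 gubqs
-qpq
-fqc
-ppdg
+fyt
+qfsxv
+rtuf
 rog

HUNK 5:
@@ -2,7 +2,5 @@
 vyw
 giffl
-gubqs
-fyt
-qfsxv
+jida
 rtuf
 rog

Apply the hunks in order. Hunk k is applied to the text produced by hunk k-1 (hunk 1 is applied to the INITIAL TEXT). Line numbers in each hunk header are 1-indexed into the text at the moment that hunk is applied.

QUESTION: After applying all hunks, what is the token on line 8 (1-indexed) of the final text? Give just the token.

Hunk 1: at line 5 remove [obzja,vqu] add [ppdg,rog,artmx] -> 15 lines: xgkad vyw giffl reou zkvg fqc ppdg rog artmx elk mpcu zmkz cts ohx soonb
Hunk 2: at line 2 remove [reou,zkvg] add [gubqs,qpq] -> 15 lines: xgkad vyw giffl gubqs qpq fqc ppdg rog artmx elk mpcu zmkz cts ohx soonb
Hunk 3: at line 7 remove [artmx,elk] add [tksdi,qty] -> 15 lines: xgkad vyw giffl gubqs qpq fqc ppdg rog tksdi qty mpcu zmkz cts ohx soonb
Hunk 4: at line 4 remove [qpq,fqc,ppdg] add [fyt,qfsxv,rtuf] -> 15 lines: xgkad vyw giffl gubqs fyt qfsxv rtuf rog tksdi qty mpcu zmkz cts ohx soonb
Hunk 5: at line 2 remove [gubqs,fyt,qfsxv] add [jida] -> 13 lines: xgkad vyw giffl jida rtuf rog tksdi qty mpcu zmkz cts ohx soonb
Final line 8: qty

Answer: qty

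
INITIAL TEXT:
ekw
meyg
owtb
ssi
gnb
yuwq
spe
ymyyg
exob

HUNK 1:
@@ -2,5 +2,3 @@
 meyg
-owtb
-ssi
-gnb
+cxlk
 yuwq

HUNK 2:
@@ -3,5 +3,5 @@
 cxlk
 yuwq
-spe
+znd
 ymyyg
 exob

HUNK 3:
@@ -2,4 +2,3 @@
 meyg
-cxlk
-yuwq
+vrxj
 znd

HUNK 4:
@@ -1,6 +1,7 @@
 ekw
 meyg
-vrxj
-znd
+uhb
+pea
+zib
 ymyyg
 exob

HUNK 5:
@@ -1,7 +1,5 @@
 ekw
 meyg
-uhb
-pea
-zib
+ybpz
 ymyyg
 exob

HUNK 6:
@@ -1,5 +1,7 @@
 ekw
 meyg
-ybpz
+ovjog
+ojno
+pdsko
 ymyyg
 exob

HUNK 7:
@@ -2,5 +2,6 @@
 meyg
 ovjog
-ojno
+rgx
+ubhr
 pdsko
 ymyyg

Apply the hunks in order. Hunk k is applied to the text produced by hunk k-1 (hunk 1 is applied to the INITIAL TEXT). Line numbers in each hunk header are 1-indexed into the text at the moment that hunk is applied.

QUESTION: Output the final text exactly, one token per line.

Answer: ekw
meyg
ovjog
rgx
ubhr
pdsko
ymyyg
exob

Derivation:
Hunk 1: at line 2 remove [owtb,ssi,gnb] add [cxlk] -> 7 lines: ekw meyg cxlk yuwq spe ymyyg exob
Hunk 2: at line 3 remove [spe] add [znd] -> 7 lines: ekw meyg cxlk yuwq znd ymyyg exob
Hunk 3: at line 2 remove [cxlk,yuwq] add [vrxj] -> 6 lines: ekw meyg vrxj znd ymyyg exob
Hunk 4: at line 1 remove [vrxj,znd] add [uhb,pea,zib] -> 7 lines: ekw meyg uhb pea zib ymyyg exob
Hunk 5: at line 1 remove [uhb,pea,zib] add [ybpz] -> 5 lines: ekw meyg ybpz ymyyg exob
Hunk 6: at line 1 remove [ybpz] add [ovjog,ojno,pdsko] -> 7 lines: ekw meyg ovjog ojno pdsko ymyyg exob
Hunk 7: at line 2 remove [ojno] add [rgx,ubhr] -> 8 lines: ekw meyg ovjog rgx ubhr pdsko ymyyg exob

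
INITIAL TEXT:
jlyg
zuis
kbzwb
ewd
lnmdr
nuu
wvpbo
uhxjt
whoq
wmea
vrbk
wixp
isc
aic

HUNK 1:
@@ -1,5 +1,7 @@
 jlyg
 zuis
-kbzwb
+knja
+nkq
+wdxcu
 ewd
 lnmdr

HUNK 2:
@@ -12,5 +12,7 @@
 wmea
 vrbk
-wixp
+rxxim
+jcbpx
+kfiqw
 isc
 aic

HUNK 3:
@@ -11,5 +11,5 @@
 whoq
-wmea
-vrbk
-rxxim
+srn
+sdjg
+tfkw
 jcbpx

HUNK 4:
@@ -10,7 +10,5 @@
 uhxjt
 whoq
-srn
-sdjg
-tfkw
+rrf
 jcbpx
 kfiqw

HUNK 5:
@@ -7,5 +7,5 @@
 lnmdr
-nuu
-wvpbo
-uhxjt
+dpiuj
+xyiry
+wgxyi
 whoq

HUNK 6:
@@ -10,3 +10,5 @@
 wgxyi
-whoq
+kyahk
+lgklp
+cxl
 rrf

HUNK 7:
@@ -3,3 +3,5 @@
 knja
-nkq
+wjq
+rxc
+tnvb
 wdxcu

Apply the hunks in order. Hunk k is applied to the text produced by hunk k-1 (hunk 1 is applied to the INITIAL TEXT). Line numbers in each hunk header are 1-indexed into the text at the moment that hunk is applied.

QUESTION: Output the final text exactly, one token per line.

Answer: jlyg
zuis
knja
wjq
rxc
tnvb
wdxcu
ewd
lnmdr
dpiuj
xyiry
wgxyi
kyahk
lgklp
cxl
rrf
jcbpx
kfiqw
isc
aic

Derivation:
Hunk 1: at line 1 remove [kbzwb] add [knja,nkq,wdxcu] -> 16 lines: jlyg zuis knja nkq wdxcu ewd lnmdr nuu wvpbo uhxjt whoq wmea vrbk wixp isc aic
Hunk 2: at line 12 remove [wixp] add [rxxim,jcbpx,kfiqw] -> 18 lines: jlyg zuis knja nkq wdxcu ewd lnmdr nuu wvpbo uhxjt whoq wmea vrbk rxxim jcbpx kfiqw isc aic
Hunk 3: at line 11 remove [wmea,vrbk,rxxim] add [srn,sdjg,tfkw] -> 18 lines: jlyg zuis knja nkq wdxcu ewd lnmdr nuu wvpbo uhxjt whoq srn sdjg tfkw jcbpx kfiqw isc aic
Hunk 4: at line 10 remove [srn,sdjg,tfkw] add [rrf] -> 16 lines: jlyg zuis knja nkq wdxcu ewd lnmdr nuu wvpbo uhxjt whoq rrf jcbpx kfiqw isc aic
Hunk 5: at line 7 remove [nuu,wvpbo,uhxjt] add [dpiuj,xyiry,wgxyi] -> 16 lines: jlyg zuis knja nkq wdxcu ewd lnmdr dpiuj xyiry wgxyi whoq rrf jcbpx kfiqw isc aic
Hunk 6: at line 10 remove [whoq] add [kyahk,lgklp,cxl] -> 18 lines: jlyg zuis knja nkq wdxcu ewd lnmdr dpiuj xyiry wgxyi kyahk lgklp cxl rrf jcbpx kfiqw isc aic
Hunk 7: at line 3 remove [nkq] add [wjq,rxc,tnvb] -> 20 lines: jlyg zuis knja wjq rxc tnvb wdxcu ewd lnmdr dpiuj xyiry wgxyi kyahk lgklp cxl rrf jcbpx kfiqw isc aic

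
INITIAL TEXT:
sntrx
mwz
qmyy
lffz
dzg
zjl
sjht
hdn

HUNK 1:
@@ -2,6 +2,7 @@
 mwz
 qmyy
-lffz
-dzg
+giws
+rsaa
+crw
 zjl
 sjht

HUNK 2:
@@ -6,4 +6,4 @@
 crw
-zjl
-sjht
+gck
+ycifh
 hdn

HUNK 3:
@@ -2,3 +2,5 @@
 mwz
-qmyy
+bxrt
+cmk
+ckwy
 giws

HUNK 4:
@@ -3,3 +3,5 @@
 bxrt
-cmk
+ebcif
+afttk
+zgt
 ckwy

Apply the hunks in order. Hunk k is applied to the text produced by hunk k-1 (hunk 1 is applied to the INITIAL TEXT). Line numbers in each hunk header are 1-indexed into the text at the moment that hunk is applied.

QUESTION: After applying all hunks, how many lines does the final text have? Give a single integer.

Answer: 13

Derivation:
Hunk 1: at line 2 remove [lffz,dzg] add [giws,rsaa,crw] -> 9 lines: sntrx mwz qmyy giws rsaa crw zjl sjht hdn
Hunk 2: at line 6 remove [zjl,sjht] add [gck,ycifh] -> 9 lines: sntrx mwz qmyy giws rsaa crw gck ycifh hdn
Hunk 3: at line 2 remove [qmyy] add [bxrt,cmk,ckwy] -> 11 lines: sntrx mwz bxrt cmk ckwy giws rsaa crw gck ycifh hdn
Hunk 4: at line 3 remove [cmk] add [ebcif,afttk,zgt] -> 13 lines: sntrx mwz bxrt ebcif afttk zgt ckwy giws rsaa crw gck ycifh hdn
Final line count: 13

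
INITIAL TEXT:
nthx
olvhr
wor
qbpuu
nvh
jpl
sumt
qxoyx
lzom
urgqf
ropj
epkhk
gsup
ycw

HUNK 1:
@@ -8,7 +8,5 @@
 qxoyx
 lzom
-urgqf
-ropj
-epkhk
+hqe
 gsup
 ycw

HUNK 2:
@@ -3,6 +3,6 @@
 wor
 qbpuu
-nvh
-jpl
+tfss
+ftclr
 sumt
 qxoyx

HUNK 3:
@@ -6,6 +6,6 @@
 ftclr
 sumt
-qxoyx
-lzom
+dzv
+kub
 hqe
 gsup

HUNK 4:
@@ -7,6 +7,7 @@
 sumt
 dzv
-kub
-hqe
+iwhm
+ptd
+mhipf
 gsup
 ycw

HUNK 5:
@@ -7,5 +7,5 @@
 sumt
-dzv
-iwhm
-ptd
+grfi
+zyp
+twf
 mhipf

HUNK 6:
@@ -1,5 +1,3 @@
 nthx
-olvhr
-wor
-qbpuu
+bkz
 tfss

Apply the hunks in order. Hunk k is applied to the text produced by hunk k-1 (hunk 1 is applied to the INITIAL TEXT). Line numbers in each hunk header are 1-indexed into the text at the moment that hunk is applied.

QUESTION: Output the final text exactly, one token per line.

Answer: nthx
bkz
tfss
ftclr
sumt
grfi
zyp
twf
mhipf
gsup
ycw

Derivation:
Hunk 1: at line 8 remove [urgqf,ropj,epkhk] add [hqe] -> 12 lines: nthx olvhr wor qbpuu nvh jpl sumt qxoyx lzom hqe gsup ycw
Hunk 2: at line 3 remove [nvh,jpl] add [tfss,ftclr] -> 12 lines: nthx olvhr wor qbpuu tfss ftclr sumt qxoyx lzom hqe gsup ycw
Hunk 3: at line 6 remove [qxoyx,lzom] add [dzv,kub] -> 12 lines: nthx olvhr wor qbpuu tfss ftclr sumt dzv kub hqe gsup ycw
Hunk 4: at line 7 remove [kub,hqe] add [iwhm,ptd,mhipf] -> 13 lines: nthx olvhr wor qbpuu tfss ftclr sumt dzv iwhm ptd mhipf gsup ycw
Hunk 5: at line 7 remove [dzv,iwhm,ptd] add [grfi,zyp,twf] -> 13 lines: nthx olvhr wor qbpuu tfss ftclr sumt grfi zyp twf mhipf gsup ycw
Hunk 6: at line 1 remove [olvhr,wor,qbpuu] add [bkz] -> 11 lines: nthx bkz tfss ftclr sumt grfi zyp twf mhipf gsup ycw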